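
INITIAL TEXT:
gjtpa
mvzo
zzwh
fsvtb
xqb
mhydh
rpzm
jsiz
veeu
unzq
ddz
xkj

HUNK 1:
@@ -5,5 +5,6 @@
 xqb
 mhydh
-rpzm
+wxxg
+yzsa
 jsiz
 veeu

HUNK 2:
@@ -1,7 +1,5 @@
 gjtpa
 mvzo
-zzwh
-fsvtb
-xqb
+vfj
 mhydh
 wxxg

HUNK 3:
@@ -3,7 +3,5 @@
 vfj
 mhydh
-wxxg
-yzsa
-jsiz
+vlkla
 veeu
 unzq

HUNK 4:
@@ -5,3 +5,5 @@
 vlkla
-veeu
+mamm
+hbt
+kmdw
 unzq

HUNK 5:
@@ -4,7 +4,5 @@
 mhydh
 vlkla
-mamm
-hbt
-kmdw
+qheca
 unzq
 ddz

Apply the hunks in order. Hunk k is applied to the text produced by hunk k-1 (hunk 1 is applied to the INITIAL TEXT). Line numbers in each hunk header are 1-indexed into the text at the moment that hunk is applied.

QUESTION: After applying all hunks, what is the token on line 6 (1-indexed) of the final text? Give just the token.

Answer: qheca

Derivation:
Hunk 1: at line 5 remove [rpzm] add [wxxg,yzsa] -> 13 lines: gjtpa mvzo zzwh fsvtb xqb mhydh wxxg yzsa jsiz veeu unzq ddz xkj
Hunk 2: at line 1 remove [zzwh,fsvtb,xqb] add [vfj] -> 11 lines: gjtpa mvzo vfj mhydh wxxg yzsa jsiz veeu unzq ddz xkj
Hunk 3: at line 3 remove [wxxg,yzsa,jsiz] add [vlkla] -> 9 lines: gjtpa mvzo vfj mhydh vlkla veeu unzq ddz xkj
Hunk 4: at line 5 remove [veeu] add [mamm,hbt,kmdw] -> 11 lines: gjtpa mvzo vfj mhydh vlkla mamm hbt kmdw unzq ddz xkj
Hunk 5: at line 4 remove [mamm,hbt,kmdw] add [qheca] -> 9 lines: gjtpa mvzo vfj mhydh vlkla qheca unzq ddz xkj
Final line 6: qheca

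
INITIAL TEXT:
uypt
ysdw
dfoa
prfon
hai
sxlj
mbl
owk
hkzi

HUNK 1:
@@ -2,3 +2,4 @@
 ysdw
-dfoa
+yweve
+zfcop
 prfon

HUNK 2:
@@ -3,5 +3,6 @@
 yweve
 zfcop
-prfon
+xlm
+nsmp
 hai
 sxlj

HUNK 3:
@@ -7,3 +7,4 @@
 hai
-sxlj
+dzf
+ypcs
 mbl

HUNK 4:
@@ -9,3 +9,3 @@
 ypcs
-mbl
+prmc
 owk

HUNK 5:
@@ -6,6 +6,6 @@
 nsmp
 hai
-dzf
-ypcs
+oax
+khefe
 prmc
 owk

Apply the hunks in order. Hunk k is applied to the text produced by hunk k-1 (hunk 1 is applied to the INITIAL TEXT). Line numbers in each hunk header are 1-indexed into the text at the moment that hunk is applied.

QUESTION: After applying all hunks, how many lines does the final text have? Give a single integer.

Hunk 1: at line 2 remove [dfoa] add [yweve,zfcop] -> 10 lines: uypt ysdw yweve zfcop prfon hai sxlj mbl owk hkzi
Hunk 2: at line 3 remove [prfon] add [xlm,nsmp] -> 11 lines: uypt ysdw yweve zfcop xlm nsmp hai sxlj mbl owk hkzi
Hunk 3: at line 7 remove [sxlj] add [dzf,ypcs] -> 12 lines: uypt ysdw yweve zfcop xlm nsmp hai dzf ypcs mbl owk hkzi
Hunk 4: at line 9 remove [mbl] add [prmc] -> 12 lines: uypt ysdw yweve zfcop xlm nsmp hai dzf ypcs prmc owk hkzi
Hunk 5: at line 6 remove [dzf,ypcs] add [oax,khefe] -> 12 lines: uypt ysdw yweve zfcop xlm nsmp hai oax khefe prmc owk hkzi
Final line count: 12

Answer: 12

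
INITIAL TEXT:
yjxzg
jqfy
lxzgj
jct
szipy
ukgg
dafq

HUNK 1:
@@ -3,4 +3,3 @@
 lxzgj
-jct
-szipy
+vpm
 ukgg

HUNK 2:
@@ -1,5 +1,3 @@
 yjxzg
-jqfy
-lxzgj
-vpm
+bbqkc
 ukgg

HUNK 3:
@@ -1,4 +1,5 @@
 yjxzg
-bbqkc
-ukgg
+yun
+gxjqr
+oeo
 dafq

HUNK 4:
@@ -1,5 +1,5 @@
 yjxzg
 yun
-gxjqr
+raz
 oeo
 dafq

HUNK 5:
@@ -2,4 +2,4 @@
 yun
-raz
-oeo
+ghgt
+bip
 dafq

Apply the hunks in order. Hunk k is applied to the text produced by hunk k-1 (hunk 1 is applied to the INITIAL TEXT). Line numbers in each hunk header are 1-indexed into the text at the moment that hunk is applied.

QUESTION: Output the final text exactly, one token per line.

Hunk 1: at line 3 remove [jct,szipy] add [vpm] -> 6 lines: yjxzg jqfy lxzgj vpm ukgg dafq
Hunk 2: at line 1 remove [jqfy,lxzgj,vpm] add [bbqkc] -> 4 lines: yjxzg bbqkc ukgg dafq
Hunk 3: at line 1 remove [bbqkc,ukgg] add [yun,gxjqr,oeo] -> 5 lines: yjxzg yun gxjqr oeo dafq
Hunk 4: at line 1 remove [gxjqr] add [raz] -> 5 lines: yjxzg yun raz oeo dafq
Hunk 5: at line 2 remove [raz,oeo] add [ghgt,bip] -> 5 lines: yjxzg yun ghgt bip dafq

Answer: yjxzg
yun
ghgt
bip
dafq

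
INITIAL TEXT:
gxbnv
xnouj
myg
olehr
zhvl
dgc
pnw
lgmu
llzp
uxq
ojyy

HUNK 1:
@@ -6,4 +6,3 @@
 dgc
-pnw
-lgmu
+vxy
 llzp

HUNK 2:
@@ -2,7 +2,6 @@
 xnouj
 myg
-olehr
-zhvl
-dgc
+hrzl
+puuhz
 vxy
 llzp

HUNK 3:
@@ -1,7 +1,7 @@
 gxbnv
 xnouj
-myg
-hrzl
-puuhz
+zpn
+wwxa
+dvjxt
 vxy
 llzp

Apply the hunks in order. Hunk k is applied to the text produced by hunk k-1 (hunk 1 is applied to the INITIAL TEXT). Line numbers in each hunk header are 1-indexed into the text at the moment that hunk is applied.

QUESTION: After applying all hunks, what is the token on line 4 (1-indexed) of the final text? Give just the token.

Answer: wwxa

Derivation:
Hunk 1: at line 6 remove [pnw,lgmu] add [vxy] -> 10 lines: gxbnv xnouj myg olehr zhvl dgc vxy llzp uxq ojyy
Hunk 2: at line 2 remove [olehr,zhvl,dgc] add [hrzl,puuhz] -> 9 lines: gxbnv xnouj myg hrzl puuhz vxy llzp uxq ojyy
Hunk 3: at line 1 remove [myg,hrzl,puuhz] add [zpn,wwxa,dvjxt] -> 9 lines: gxbnv xnouj zpn wwxa dvjxt vxy llzp uxq ojyy
Final line 4: wwxa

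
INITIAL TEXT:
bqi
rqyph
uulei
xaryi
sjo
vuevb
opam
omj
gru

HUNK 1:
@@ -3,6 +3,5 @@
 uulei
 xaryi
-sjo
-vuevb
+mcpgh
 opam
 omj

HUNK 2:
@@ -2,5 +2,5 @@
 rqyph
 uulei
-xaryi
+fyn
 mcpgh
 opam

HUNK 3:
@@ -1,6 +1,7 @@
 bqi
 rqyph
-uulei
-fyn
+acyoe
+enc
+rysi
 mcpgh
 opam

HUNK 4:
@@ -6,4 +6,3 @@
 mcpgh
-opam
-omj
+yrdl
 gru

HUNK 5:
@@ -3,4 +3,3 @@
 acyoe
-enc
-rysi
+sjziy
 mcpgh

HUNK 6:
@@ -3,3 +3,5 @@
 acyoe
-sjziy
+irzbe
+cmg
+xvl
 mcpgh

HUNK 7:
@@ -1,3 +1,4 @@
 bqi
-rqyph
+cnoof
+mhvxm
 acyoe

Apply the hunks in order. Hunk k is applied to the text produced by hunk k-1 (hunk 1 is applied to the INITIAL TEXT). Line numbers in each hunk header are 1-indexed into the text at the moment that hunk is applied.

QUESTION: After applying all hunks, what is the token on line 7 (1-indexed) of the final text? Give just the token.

Hunk 1: at line 3 remove [sjo,vuevb] add [mcpgh] -> 8 lines: bqi rqyph uulei xaryi mcpgh opam omj gru
Hunk 2: at line 2 remove [xaryi] add [fyn] -> 8 lines: bqi rqyph uulei fyn mcpgh opam omj gru
Hunk 3: at line 1 remove [uulei,fyn] add [acyoe,enc,rysi] -> 9 lines: bqi rqyph acyoe enc rysi mcpgh opam omj gru
Hunk 4: at line 6 remove [opam,omj] add [yrdl] -> 8 lines: bqi rqyph acyoe enc rysi mcpgh yrdl gru
Hunk 5: at line 3 remove [enc,rysi] add [sjziy] -> 7 lines: bqi rqyph acyoe sjziy mcpgh yrdl gru
Hunk 6: at line 3 remove [sjziy] add [irzbe,cmg,xvl] -> 9 lines: bqi rqyph acyoe irzbe cmg xvl mcpgh yrdl gru
Hunk 7: at line 1 remove [rqyph] add [cnoof,mhvxm] -> 10 lines: bqi cnoof mhvxm acyoe irzbe cmg xvl mcpgh yrdl gru
Final line 7: xvl

Answer: xvl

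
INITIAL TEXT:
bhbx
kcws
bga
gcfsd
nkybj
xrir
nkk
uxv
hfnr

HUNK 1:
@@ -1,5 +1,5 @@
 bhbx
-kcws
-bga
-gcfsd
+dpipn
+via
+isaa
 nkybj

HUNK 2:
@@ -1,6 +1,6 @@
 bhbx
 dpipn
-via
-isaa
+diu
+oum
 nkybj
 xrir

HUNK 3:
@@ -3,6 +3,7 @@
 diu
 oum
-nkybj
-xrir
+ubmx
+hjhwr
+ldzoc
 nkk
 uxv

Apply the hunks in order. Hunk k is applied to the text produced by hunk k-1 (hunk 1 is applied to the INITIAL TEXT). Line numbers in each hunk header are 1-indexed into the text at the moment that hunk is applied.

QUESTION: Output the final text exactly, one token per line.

Answer: bhbx
dpipn
diu
oum
ubmx
hjhwr
ldzoc
nkk
uxv
hfnr

Derivation:
Hunk 1: at line 1 remove [kcws,bga,gcfsd] add [dpipn,via,isaa] -> 9 lines: bhbx dpipn via isaa nkybj xrir nkk uxv hfnr
Hunk 2: at line 1 remove [via,isaa] add [diu,oum] -> 9 lines: bhbx dpipn diu oum nkybj xrir nkk uxv hfnr
Hunk 3: at line 3 remove [nkybj,xrir] add [ubmx,hjhwr,ldzoc] -> 10 lines: bhbx dpipn diu oum ubmx hjhwr ldzoc nkk uxv hfnr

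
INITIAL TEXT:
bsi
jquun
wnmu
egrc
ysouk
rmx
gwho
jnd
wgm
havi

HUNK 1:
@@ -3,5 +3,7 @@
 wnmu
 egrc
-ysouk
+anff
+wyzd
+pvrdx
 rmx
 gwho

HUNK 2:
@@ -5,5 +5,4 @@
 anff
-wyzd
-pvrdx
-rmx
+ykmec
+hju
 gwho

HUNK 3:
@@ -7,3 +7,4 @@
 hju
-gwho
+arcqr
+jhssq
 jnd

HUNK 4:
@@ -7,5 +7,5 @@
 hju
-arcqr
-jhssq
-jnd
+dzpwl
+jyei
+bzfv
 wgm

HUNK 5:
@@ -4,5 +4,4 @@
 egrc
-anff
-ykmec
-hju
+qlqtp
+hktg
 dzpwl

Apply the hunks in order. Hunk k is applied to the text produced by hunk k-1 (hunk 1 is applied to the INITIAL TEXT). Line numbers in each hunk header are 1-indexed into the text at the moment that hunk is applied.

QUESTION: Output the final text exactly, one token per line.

Answer: bsi
jquun
wnmu
egrc
qlqtp
hktg
dzpwl
jyei
bzfv
wgm
havi

Derivation:
Hunk 1: at line 3 remove [ysouk] add [anff,wyzd,pvrdx] -> 12 lines: bsi jquun wnmu egrc anff wyzd pvrdx rmx gwho jnd wgm havi
Hunk 2: at line 5 remove [wyzd,pvrdx,rmx] add [ykmec,hju] -> 11 lines: bsi jquun wnmu egrc anff ykmec hju gwho jnd wgm havi
Hunk 3: at line 7 remove [gwho] add [arcqr,jhssq] -> 12 lines: bsi jquun wnmu egrc anff ykmec hju arcqr jhssq jnd wgm havi
Hunk 4: at line 7 remove [arcqr,jhssq,jnd] add [dzpwl,jyei,bzfv] -> 12 lines: bsi jquun wnmu egrc anff ykmec hju dzpwl jyei bzfv wgm havi
Hunk 5: at line 4 remove [anff,ykmec,hju] add [qlqtp,hktg] -> 11 lines: bsi jquun wnmu egrc qlqtp hktg dzpwl jyei bzfv wgm havi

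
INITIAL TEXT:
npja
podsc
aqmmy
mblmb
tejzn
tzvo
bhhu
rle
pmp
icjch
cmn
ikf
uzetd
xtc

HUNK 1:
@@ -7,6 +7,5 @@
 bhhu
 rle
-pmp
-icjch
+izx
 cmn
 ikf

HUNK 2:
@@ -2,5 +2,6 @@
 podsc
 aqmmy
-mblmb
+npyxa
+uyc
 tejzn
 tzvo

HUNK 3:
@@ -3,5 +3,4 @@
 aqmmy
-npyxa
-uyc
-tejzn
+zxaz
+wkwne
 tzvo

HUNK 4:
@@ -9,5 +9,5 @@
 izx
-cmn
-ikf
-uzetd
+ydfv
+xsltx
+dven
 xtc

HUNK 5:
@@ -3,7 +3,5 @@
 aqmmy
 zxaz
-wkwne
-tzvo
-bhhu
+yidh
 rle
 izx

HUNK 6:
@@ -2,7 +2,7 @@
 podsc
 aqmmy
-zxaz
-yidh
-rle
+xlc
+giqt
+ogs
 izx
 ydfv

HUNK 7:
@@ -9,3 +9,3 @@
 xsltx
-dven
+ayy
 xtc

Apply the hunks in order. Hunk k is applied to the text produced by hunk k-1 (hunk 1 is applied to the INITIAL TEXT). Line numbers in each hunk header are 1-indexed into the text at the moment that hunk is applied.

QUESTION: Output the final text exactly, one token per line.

Answer: npja
podsc
aqmmy
xlc
giqt
ogs
izx
ydfv
xsltx
ayy
xtc

Derivation:
Hunk 1: at line 7 remove [pmp,icjch] add [izx] -> 13 lines: npja podsc aqmmy mblmb tejzn tzvo bhhu rle izx cmn ikf uzetd xtc
Hunk 2: at line 2 remove [mblmb] add [npyxa,uyc] -> 14 lines: npja podsc aqmmy npyxa uyc tejzn tzvo bhhu rle izx cmn ikf uzetd xtc
Hunk 3: at line 3 remove [npyxa,uyc,tejzn] add [zxaz,wkwne] -> 13 lines: npja podsc aqmmy zxaz wkwne tzvo bhhu rle izx cmn ikf uzetd xtc
Hunk 4: at line 9 remove [cmn,ikf,uzetd] add [ydfv,xsltx,dven] -> 13 lines: npja podsc aqmmy zxaz wkwne tzvo bhhu rle izx ydfv xsltx dven xtc
Hunk 5: at line 3 remove [wkwne,tzvo,bhhu] add [yidh] -> 11 lines: npja podsc aqmmy zxaz yidh rle izx ydfv xsltx dven xtc
Hunk 6: at line 2 remove [zxaz,yidh,rle] add [xlc,giqt,ogs] -> 11 lines: npja podsc aqmmy xlc giqt ogs izx ydfv xsltx dven xtc
Hunk 7: at line 9 remove [dven] add [ayy] -> 11 lines: npja podsc aqmmy xlc giqt ogs izx ydfv xsltx ayy xtc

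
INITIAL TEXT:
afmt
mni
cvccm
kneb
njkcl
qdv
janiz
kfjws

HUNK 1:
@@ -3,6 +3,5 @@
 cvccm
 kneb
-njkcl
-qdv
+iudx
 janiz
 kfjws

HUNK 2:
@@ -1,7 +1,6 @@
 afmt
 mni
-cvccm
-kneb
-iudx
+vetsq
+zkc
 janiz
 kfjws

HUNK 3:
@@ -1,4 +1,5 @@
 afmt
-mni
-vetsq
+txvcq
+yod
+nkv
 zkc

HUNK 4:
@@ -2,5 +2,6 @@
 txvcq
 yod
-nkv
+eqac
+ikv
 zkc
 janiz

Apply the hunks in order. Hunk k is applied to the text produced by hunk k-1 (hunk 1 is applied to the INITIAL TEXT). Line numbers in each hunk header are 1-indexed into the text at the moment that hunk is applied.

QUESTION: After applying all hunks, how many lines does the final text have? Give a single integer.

Answer: 8

Derivation:
Hunk 1: at line 3 remove [njkcl,qdv] add [iudx] -> 7 lines: afmt mni cvccm kneb iudx janiz kfjws
Hunk 2: at line 1 remove [cvccm,kneb,iudx] add [vetsq,zkc] -> 6 lines: afmt mni vetsq zkc janiz kfjws
Hunk 3: at line 1 remove [mni,vetsq] add [txvcq,yod,nkv] -> 7 lines: afmt txvcq yod nkv zkc janiz kfjws
Hunk 4: at line 2 remove [nkv] add [eqac,ikv] -> 8 lines: afmt txvcq yod eqac ikv zkc janiz kfjws
Final line count: 8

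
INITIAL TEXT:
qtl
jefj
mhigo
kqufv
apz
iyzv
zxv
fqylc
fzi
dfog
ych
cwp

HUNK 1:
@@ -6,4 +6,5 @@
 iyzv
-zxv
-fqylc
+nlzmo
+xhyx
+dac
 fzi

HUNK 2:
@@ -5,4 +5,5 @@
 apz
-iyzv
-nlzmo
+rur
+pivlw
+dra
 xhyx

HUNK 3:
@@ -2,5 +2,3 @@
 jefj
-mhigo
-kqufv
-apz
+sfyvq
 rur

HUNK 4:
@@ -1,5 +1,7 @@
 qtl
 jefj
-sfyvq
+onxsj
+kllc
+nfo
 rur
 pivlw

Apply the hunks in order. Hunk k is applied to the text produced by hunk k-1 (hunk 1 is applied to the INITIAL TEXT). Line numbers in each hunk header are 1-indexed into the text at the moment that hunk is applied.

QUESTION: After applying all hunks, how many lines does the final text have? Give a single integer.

Hunk 1: at line 6 remove [zxv,fqylc] add [nlzmo,xhyx,dac] -> 13 lines: qtl jefj mhigo kqufv apz iyzv nlzmo xhyx dac fzi dfog ych cwp
Hunk 2: at line 5 remove [iyzv,nlzmo] add [rur,pivlw,dra] -> 14 lines: qtl jefj mhigo kqufv apz rur pivlw dra xhyx dac fzi dfog ych cwp
Hunk 3: at line 2 remove [mhigo,kqufv,apz] add [sfyvq] -> 12 lines: qtl jefj sfyvq rur pivlw dra xhyx dac fzi dfog ych cwp
Hunk 4: at line 1 remove [sfyvq] add [onxsj,kllc,nfo] -> 14 lines: qtl jefj onxsj kllc nfo rur pivlw dra xhyx dac fzi dfog ych cwp
Final line count: 14

Answer: 14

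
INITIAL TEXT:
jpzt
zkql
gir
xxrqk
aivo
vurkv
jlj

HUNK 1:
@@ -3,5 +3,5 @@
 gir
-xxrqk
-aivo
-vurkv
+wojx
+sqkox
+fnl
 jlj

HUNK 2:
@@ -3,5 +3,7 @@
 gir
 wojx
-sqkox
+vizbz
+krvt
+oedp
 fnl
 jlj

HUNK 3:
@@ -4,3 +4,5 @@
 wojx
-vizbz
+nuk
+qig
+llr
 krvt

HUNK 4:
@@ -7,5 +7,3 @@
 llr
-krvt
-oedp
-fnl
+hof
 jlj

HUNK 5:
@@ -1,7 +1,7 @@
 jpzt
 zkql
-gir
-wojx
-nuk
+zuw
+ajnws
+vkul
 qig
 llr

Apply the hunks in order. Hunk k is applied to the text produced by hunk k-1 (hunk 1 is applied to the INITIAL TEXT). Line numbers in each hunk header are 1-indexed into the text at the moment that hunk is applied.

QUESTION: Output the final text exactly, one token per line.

Hunk 1: at line 3 remove [xxrqk,aivo,vurkv] add [wojx,sqkox,fnl] -> 7 lines: jpzt zkql gir wojx sqkox fnl jlj
Hunk 2: at line 3 remove [sqkox] add [vizbz,krvt,oedp] -> 9 lines: jpzt zkql gir wojx vizbz krvt oedp fnl jlj
Hunk 3: at line 4 remove [vizbz] add [nuk,qig,llr] -> 11 lines: jpzt zkql gir wojx nuk qig llr krvt oedp fnl jlj
Hunk 4: at line 7 remove [krvt,oedp,fnl] add [hof] -> 9 lines: jpzt zkql gir wojx nuk qig llr hof jlj
Hunk 5: at line 1 remove [gir,wojx,nuk] add [zuw,ajnws,vkul] -> 9 lines: jpzt zkql zuw ajnws vkul qig llr hof jlj

Answer: jpzt
zkql
zuw
ajnws
vkul
qig
llr
hof
jlj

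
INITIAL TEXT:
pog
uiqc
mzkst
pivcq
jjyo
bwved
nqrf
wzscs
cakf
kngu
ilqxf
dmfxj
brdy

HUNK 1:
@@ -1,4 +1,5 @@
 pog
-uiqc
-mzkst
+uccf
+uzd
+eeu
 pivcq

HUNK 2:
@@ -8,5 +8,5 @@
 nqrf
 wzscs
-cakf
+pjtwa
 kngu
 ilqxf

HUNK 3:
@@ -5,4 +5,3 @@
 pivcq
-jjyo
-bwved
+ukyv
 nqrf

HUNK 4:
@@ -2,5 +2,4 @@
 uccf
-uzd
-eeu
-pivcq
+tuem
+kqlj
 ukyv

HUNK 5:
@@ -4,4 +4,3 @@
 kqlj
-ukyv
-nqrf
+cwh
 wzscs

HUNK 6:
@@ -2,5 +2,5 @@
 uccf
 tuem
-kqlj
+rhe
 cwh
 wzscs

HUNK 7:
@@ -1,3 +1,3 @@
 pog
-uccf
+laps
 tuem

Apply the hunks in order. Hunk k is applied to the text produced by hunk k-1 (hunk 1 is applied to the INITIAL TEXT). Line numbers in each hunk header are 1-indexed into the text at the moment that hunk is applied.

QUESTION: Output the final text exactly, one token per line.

Answer: pog
laps
tuem
rhe
cwh
wzscs
pjtwa
kngu
ilqxf
dmfxj
brdy

Derivation:
Hunk 1: at line 1 remove [uiqc,mzkst] add [uccf,uzd,eeu] -> 14 lines: pog uccf uzd eeu pivcq jjyo bwved nqrf wzscs cakf kngu ilqxf dmfxj brdy
Hunk 2: at line 8 remove [cakf] add [pjtwa] -> 14 lines: pog uccf uzd eeu pivcq jjyo bwved nqrf wzscs pjtwa kngu ilqxf dmfxj brdy
Hunk 3: at line 5 remove [jjyo,bwved] add [ukyv] -> 13 lines: pog uccf uzd eeu pivcq ukyv nqrf wzscs pjtwa kngu ilqxf dmfxj brdy
Hunk 4: at line 2 remove [uzd,eeu,pivcq] add [tuem,kqlj] -> 12 lines: pog uccf tuem kqlj ukyv nqrf wzscs pjtwa kngu ilqxf dmfxj brdy
Hunk 5: at line 4 remove [ukyv,nqrf] add [cwh] -> 11 lines: pog uccf tuem kqlj cwh wzscs pjtwa kngu ilqxf dmfxj brdy
Hunk 6: at line 2 remove [kqlj] add [rhe] -> 11 lines: pog uccf tuem rhe cwh wzscs pjtwa kngu ilqxf dmfxj brdy
Hunk 7: at line 1 remove [uccf] add [laps] -> 11 lines: pog laps tuem rhe cwh wzscs pjtwa kngu ilqxf dmfxj brdy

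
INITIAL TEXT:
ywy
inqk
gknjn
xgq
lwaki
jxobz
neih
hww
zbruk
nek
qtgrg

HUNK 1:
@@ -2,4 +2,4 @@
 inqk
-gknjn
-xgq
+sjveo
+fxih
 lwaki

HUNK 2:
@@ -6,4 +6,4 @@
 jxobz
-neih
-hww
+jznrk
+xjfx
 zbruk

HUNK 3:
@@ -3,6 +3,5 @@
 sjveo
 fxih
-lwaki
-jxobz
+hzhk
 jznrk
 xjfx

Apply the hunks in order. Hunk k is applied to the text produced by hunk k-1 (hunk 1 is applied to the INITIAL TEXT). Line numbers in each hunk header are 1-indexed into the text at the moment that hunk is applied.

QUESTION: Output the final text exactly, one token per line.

Hunk 1: at line 2 remove [gknjn,xgq] add [sjveo,fxih] -> 11 lines: ywy inqk sjveo fxih lwaki jxobz neih hww zbruk nek qtgrg
Hunk 2: at line 6 remove [neih,hww] add [jznrk,xjfx] -> 11 lines: ywy inqk sjveo fxih lwaki jxobz jznrk xjfx zbruk nek qtgrg
Hunk 3: at line 3 remove [lwaki,jxobz] add [hzhk] -> 10 lines: ywy inqk sjveo fxih hzhk jznrk xjfx zbruk nek qtgrg

Answer: ywy
inqk
sjveo
fxih
hzhk
jznrk
xjfx
zbruk
nek
qtgrg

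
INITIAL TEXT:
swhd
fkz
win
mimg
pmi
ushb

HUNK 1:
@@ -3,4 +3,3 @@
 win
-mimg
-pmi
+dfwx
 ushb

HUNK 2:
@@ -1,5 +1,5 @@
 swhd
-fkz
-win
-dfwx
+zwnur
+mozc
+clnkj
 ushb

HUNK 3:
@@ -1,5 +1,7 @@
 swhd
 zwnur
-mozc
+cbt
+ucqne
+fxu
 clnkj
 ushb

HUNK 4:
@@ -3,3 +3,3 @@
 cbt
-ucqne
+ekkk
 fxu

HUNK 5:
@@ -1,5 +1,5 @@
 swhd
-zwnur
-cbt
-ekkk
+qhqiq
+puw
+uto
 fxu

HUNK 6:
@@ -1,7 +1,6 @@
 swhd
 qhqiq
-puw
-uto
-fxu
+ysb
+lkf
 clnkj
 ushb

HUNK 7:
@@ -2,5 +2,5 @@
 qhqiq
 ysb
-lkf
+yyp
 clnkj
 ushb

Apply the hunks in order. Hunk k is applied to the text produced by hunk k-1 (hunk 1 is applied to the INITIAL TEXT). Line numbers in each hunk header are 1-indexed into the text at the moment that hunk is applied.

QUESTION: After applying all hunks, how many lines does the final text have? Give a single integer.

Answer: 6

Derivation:
Hunk 1: at line 3 remove [mimg,pmi] add [dfwx] -> 5 lines: swhd fkz win dfwx ushb
Hunk 2: at line 1 remove [fkz,win,dfwx] add [zwnur,mozc,clnkj] -> 5 lines: swhd zwnur mozc clnkj ushb
Hunk 3: at line 1 remove [mozc] add [cbt,ucqne,fxu] -> 7 lines: swhd zwnur cbt ucqne fxu clnkj ushb
Hunk 4: at line 3 remove [ucqne] add [ekkk] -> 7 lines: swhd zwnur cbt ekkk fxu clnkj ushb
Hunk 5: at line 1 remove [zwnur,cbt,ekkk] add [qhqiq,puw,uto] -> 7 lines: swhd qhqiq puw uto fxu clnkj ushb
Hunk 6: at line 1 remove [puw,uto,fxu] add [ysb,lkf] -> 6 lines: swhd qhqiq ysb lkf clnkj ushb
Hunk 7: at line 2 remove [lkf] add [yyp] -> 6 lines: swhd qhqiq ysb yyp clnkj ushb
Final line count: 6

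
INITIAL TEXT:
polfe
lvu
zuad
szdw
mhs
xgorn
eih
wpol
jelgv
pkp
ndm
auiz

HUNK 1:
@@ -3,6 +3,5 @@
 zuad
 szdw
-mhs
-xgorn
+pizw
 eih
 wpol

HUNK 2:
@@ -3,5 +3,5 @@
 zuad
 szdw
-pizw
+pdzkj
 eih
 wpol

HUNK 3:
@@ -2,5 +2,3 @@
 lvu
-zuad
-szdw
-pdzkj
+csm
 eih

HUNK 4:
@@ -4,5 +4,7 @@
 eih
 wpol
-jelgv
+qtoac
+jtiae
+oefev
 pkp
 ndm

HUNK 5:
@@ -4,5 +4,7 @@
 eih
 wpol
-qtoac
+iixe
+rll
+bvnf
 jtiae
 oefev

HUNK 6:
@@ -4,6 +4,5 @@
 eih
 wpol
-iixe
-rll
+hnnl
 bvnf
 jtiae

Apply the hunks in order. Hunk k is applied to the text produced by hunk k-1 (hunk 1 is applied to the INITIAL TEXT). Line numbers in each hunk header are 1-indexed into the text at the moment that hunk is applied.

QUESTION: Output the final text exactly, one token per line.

Answer: polfe
lvu
csm
eih
wpol
hnnl
bvnf
jtiae
oefev
pkp
ndm
auiz

Derivation:
Hunk 1: at line 3 remove [mhs,xgorn] add [pizw] -> 11 lines: polfe lvu zuad szdw pizw eih wpol jelgv pkp ndm auiz
Hunk 2: at line 3 remove [pizw] add [pdzkj] -> 11 lines: polfe lvu zuad szdw pdzkj eih wpol jelgv pkp ndm auiz
Hunk 3: at line 2 remove [zuad,szdw,pdzkj] add [csm] -> 9 lines: polfe lvu csm eih wpol jelgv pkp ndm auiz
Hunk 4: at line 4 remove [jelgv] add [qtoac,jtiae,oefev] -> 11 lines: polfe lvu csm eih wpol qtoac jtiae oefev pkp ndm auiz
Hunk 5: at line 4 remove [qtoac] add [iixe,rll,bvnf] -> 13 lines: polfe lvu csm eih wpol iixe rll bvnf jtiae oefev pkp ndm auiz
Hunk 6: at line 4 remove [iixe,rll] add [hnnl] -> 12 lines: polfe lvu csm eih wpol hnnl bvnf jtiae oefev pkp ndm auiz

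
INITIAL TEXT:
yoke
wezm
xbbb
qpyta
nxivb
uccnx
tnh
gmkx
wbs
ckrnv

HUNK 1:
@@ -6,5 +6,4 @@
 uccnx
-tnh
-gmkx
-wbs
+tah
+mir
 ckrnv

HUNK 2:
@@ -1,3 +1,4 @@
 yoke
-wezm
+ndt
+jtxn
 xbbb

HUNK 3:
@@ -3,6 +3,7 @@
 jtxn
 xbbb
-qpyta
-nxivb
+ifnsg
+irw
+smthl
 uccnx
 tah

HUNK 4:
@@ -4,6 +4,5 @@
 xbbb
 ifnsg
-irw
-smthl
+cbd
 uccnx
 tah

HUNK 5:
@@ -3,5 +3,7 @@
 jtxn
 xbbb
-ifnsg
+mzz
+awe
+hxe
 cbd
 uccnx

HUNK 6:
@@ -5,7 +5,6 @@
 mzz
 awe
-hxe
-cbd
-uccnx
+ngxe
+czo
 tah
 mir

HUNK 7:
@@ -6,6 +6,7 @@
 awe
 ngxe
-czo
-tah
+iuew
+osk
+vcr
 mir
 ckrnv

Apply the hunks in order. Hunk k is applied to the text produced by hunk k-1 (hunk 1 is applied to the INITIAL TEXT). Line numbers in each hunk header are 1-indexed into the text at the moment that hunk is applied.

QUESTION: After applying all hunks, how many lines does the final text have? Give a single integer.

Answer: 12

Derivation:
Hunk 1: at line 6 remove [tnh,gmkx,wbs] add [tah,mir] -> 9 lines: yoke wezm xbbb qpyta nxivb uccnx tah mir ckrnv
Hunk 2: at line 1 remove [wezm] add [ndt,jtxn] -> 10 lines: yoke ndt jtxn xbbb qpyta nxivb uccnx tah mir ckrnv
Hunk 3: at line 3 remove [qpyta,nxivb] add [ifnsg,irw,smthl] -> 11 lines: yoke ndt jtxn xbbb ifnsg irw smthl uccnx tah mir ckrnv
Hunk 4: at line 4 remove [irw,smthl] add [cbd] -> 10 lines: yoke ndt jtxn xbbb ifnsg cbd uccnx tah mir ckrnv
Hunk 5: at line 3 remove [ifnsg] add [mzz,awe,hxe] -> 12 lines: yoke ndt jtxn xbbb mzz awe hxe cbd uccnx tah mir ckrnv
Hunk 6: at line 5 remove [hxe,cbd,uccnx] add [ngxe,czo] -> 11 lines: yoke ndt jtxn xbbb mzz awe ngxe czo tah mir ckrnv
Hunk 7: at line 6 remove [czo,tah] add [iuew,osk,vcr] -> 12 lines: yoke ndt jtxn xbbb mzz awe ngxe iuew osk vcr mir ckrnv
Final line count: 12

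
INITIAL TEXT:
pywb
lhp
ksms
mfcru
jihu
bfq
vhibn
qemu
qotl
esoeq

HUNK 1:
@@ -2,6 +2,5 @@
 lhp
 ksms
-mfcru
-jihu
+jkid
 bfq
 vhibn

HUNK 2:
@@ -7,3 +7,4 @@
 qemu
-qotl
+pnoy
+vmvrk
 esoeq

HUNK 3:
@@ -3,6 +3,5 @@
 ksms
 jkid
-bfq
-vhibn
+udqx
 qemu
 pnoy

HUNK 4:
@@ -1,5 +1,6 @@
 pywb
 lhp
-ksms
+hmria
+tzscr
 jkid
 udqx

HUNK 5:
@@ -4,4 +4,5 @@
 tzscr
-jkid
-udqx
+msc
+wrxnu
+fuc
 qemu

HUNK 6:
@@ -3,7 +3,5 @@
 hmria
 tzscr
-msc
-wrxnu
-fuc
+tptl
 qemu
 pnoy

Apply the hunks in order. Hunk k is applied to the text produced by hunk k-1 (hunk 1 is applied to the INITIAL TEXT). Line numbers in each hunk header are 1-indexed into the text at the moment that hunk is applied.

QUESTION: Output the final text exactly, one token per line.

Answer: pywb
lhp
hmria
tzscr
tptl
qemu
pnoy
vmvrk
esoeq

Derivation:
Hunk 1: at line 2 remove [mfcru,jihu] add [jkid] -> 9 lines: pywb lhp ksms jkid bfq vhibn qemu qotl esoeq
Hunk 2: at line 7 remove [qotl] add [pnoy,vmvrk] -> 10 lines: pywb lhp ksms jkid bfq vhibn qemu pnoy vmvrk esoeq
Hunk 3: at line 3 remove [bfq,vhibn] add [udqx] -> 9 lines: pywb lhp ksms jkid udqx qemu pnoy vmvrk esoeq
Hunk 4: at line 1 remove [ksms] add [hmria,tzscr] -> 10 lines: pywb lhp hmria tzscr jkid udqx qemu pnoy vmvrk esoeq
Hunk 5: at line 4 remove [jkid,udqx] add [msc,wrxnu,fuc] -> 11 lines: pywb lhp hmria tzscr msc wrxnu fuc qemu pnoy vmvrk esoeq
Hunk 6: at line 3 remove [msc,wrxnu,fuc] add [tptl] -> 9 lines: pywb lhp hmria tzscr tptl qemu pnoy vmvrk esoeq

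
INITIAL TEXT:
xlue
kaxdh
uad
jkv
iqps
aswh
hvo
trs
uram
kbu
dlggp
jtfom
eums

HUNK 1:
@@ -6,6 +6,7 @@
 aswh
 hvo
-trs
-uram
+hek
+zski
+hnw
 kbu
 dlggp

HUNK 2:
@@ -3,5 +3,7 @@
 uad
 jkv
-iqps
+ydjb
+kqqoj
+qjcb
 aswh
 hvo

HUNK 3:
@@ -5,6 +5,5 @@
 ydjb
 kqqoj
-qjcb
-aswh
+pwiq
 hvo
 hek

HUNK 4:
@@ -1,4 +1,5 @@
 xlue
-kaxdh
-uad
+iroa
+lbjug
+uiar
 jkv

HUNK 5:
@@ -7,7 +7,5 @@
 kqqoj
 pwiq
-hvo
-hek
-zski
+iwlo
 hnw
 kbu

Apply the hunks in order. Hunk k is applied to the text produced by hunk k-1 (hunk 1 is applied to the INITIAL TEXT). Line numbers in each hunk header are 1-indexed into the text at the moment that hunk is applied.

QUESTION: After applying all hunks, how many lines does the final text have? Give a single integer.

Hunk 1: at line 6 remove [trs,uram] add [hek,zski,hnw] -> 14 lines: xlue kaxdh uad jkv iqps aswh hvo hek zski hnw kbu dlggp jtfom eums
Hunk 2: at line 3 remove [iqps] add [ydjb,kqqoj,qjcb] -> 16 lines: xlue kaxdh uad jkv ydjb kqqoj qjcb aswh hvo hek zski hnw kbu dlggp jtfom eums
Hunk 3: at line 5 remove [qjcb,aswh] add [pwiq] -> 15 lines: xlue kaxdh uad jkv ydjb kqqoj pwiq hvo hek zski hnw kbu dlggp jtfom eums
Hunk 4: at line 1 remove [kaxdh,uad] add [iroa,lbjug,uiar] -> 16 lines: xlue iroa lbjug uiar jkv ydjb kqqoj pwiq hvo hek zski hnw kbu dlggp jtfom eums
Hunk 5: at line 7 remove [hvo,hek,zski] add [iwlo] -> 14 lines: xlue iroa lbjug uiar jkv ydjb kqqoj pwiq iwlo hnw kbu dlggp jtfom eums
Final line count: 14

Answer: 14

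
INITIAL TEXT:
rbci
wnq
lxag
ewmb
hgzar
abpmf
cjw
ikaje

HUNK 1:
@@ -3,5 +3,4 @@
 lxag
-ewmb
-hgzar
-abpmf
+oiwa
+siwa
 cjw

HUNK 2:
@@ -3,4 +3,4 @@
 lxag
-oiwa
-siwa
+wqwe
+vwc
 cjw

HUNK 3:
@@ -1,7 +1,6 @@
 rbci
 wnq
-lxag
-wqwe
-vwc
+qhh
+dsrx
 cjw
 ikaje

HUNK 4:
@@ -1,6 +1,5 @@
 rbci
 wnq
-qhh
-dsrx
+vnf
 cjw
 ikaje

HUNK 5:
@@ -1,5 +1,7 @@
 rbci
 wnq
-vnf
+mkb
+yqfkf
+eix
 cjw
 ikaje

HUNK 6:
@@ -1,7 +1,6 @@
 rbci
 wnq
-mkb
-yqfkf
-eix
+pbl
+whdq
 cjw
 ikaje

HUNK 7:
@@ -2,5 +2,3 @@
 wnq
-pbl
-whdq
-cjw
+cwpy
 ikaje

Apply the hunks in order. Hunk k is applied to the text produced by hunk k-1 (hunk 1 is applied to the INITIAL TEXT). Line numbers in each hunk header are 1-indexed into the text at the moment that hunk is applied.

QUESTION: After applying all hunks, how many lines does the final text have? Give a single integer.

Hunk 1: at line 3 remove [ewmb,hgzar,abpmf] add [oiwa,siwa] -> 7 lines: rbci wnq lxag oiwa siwa cjw ikaje
Hunk 2: at line 3 remove [oiwa,siwa] add [wqwe,vwc] -> 7 lines: rbci wnq lxag wqwe vwc cjw ikaje
Hunk 3: at line 1 remove [lxag,wqwe,vwc] add [qhh,dsrx] -> 6 lines: rbci wnq qhh dsrx cjw ikaje
Hunk 4: at line 1 remove [qhh,dsrx] add [vnf] -> 5 lines: rbci wnq vnf cjw ikaje
Hunk 5: at line 1 remove [vnf] add [mkb,yqfkf,eix] -> 7 lines: rbci wnq mkb yqfkf eix cjw ikaje
Hunk 6: at line 1 remove [mkb,yqfkf,eix] add [pbl,whdq] -> 6 lines: rbci wnq pbl whdq cjw ikaje
Hunk 7: at line 2 remove [pbl,whdq,cjw] add [cwpy] -> 4 lines: rbci wnq cwpy ikaje
Final line count: 4

Answer: 4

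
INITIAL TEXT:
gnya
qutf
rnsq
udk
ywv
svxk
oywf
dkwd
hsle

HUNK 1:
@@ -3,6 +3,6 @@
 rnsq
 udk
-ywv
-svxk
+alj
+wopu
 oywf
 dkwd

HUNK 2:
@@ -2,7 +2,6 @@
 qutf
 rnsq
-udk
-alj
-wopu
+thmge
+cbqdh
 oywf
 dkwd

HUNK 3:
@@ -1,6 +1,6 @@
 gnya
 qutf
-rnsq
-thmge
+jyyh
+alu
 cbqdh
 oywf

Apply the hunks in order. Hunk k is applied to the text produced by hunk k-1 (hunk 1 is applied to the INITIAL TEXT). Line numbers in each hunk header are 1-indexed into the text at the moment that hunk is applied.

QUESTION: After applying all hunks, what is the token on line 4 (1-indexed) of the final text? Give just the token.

Answer: alu

Derivation:
Hunk 1: at line 3 remove [ywv,svxk] add [alj,wopu] -> 9 lines: gnya qutf rnsq udk alj wopu oywf dkwd hsle
Hunk 2: at line 2 remove [udk,alj,wopu] add [thmge,cbqdh] -> 8 lines: gnya qutf rnsq thmge cbqdh oywf dkwd hsle
Hunk 3: at line 1 remove [rnsq,thmge] add [jyyh,alu] -> 8 lines: gnya qutf jyyh alu cbqdh oywf dkwd hsle
Final line 4: alu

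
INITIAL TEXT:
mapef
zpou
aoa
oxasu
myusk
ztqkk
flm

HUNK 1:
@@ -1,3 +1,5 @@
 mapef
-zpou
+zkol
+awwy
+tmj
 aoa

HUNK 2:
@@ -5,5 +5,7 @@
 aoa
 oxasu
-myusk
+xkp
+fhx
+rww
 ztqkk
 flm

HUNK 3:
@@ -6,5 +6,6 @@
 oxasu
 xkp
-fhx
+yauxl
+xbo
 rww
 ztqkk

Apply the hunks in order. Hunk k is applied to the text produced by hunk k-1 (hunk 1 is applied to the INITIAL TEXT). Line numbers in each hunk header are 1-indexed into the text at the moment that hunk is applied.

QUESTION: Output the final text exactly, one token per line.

Answer: mapef
zkol
awwy
tmj
aoa
oxasu
xkp
yauxl
xbo
rww
ztqkk
flm

Derivation:
Hunk 1: at line 1 remove [zpou] add [zkol,awwy,tmj] -> 9 lines: mapef zkol awwy tmj aoa oxasu myusk ztqkk flm
Hunk 2: at line 5 remove [myusk] add [xkp,fhx,rww] -> 11 lines: mapef zkol awwy tmj aoa oxasu xkp fhx rww ztqkk flm
Hunk 3: at line 6 remove [fhx] add [yauxl,xbo] -> 12 lines: mapef zkol awwy tmj aoa oxasu xkp yauxl xbo rww ztqkk flm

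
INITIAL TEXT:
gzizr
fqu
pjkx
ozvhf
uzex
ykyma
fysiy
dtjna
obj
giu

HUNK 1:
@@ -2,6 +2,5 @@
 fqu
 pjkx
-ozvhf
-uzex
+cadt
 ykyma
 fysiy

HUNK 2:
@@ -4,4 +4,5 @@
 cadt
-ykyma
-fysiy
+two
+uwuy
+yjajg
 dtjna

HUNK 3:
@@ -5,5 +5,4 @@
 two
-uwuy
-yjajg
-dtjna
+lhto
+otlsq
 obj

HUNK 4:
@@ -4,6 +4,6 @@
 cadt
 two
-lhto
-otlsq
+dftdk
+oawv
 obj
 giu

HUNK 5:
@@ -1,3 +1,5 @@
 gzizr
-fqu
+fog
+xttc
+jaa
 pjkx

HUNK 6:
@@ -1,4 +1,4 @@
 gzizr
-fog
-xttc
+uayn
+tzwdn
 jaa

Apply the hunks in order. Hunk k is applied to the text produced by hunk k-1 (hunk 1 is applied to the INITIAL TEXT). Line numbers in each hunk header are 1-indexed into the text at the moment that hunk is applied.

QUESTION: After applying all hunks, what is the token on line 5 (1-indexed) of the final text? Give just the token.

Hunk 1: at line 2 remove [ozvhf,uzex] add [cadt] -> 9 lines: gzizr fqu pjkx cadt ykyma fysiy dtjna obj giu
Hunk 2: at line 4 remove [ykyma,fysiy] add [two,uwuy,yjajg] -> 10 lines: gzizr fqu pjkx cadt two uwuy yjajg dtjna obj giu
Hunk 3: at line 5 remove [uwuy,yjajg,dtjna] add [lhto,otlsq] -> 9 lines: gzizr fqu pjkx cadt two lhto otlsq obj giu
Hunk 4: at line 4 remove [lhto,otlsq] add [dftdk,oawv] -> 9 lines: gzizr fqu pjkx cadt two dftdk oawv obj giu
Hunk 5: at line 1 remove [fqu] add [fog,xttc,jaa] -> 11 lines: gzizr fog xttc jaa pjkx cadt two dftdk oawv obj giu
Hunk 6: at line 1 remove [fog,xttc] add [uayn,tzwdn] -> 11 lines: gzizr uayn tzwdn jaa pjkx cadt two dftdk oawv obj giu
Final line 5: pjkx

Answer: pjkx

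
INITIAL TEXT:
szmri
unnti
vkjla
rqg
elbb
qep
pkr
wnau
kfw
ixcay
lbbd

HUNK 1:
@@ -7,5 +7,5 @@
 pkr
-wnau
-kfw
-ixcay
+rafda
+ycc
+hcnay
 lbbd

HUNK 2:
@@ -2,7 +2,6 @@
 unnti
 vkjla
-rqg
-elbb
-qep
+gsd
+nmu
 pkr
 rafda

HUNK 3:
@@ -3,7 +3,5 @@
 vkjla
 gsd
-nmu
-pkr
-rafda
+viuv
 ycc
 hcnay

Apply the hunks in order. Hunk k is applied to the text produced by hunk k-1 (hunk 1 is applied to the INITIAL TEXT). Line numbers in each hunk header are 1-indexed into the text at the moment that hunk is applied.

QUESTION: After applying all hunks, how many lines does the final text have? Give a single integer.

Answer: 8

Derivation:
Hunk 1: at line 7 remove [wnau,kfw,ixcay] add [rafda,ycc,hcnay] -> 11 lines: szmri unnti vkjla rqg elbb qep pkr rafda ycc hcnay lbbd
Hunk 2: at line 2 remove [rqg,elbb,qep] add [gsd,nmu] -> 10 lines: szmri unnti vkjla gsd nmu pkr rafda ycc hcnay lbbd
Hunk 3: at line 3 remove [nmu,pkr,rafda] add [viuv] -> 8 lines: szmri unnti vkjla gsd viuv ycc hcnay lbbd
Final line count: 8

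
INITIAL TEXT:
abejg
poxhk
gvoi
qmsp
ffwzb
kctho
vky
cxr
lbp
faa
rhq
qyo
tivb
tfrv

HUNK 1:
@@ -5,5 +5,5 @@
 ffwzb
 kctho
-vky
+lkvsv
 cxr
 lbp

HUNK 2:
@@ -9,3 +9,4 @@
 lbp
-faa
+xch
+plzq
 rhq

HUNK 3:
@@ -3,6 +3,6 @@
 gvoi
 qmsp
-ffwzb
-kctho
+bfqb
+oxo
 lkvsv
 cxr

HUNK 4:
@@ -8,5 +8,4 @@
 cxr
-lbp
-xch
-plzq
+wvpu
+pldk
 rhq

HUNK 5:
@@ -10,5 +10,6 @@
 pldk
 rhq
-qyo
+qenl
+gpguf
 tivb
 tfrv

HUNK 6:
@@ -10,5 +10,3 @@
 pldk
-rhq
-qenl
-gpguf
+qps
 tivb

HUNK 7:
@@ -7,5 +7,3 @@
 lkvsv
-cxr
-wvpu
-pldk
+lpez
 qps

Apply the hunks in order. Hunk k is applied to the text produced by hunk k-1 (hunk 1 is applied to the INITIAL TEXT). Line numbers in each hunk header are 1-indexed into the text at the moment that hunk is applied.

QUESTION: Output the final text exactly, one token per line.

Hunk 1: at line 5 remove [vky] add [lkvsv] -> 14 lines: abejg poxhk gvoi qmsp ffwzb kctho lkvsv cxr lbp faa rhq qyo tivb tfrv
Hunk 2: at line 9 remove [faa] add [xch,plzq] -> 15 lines: abejg poxhk gvoi qmsp ffwzb kctho lkvsv cxr lbp xch plzq rhq qyo tivb tfrv
Hunk 3: at line 3 remove [ffwzb,kctho] add [bfqb,oxo] -> 15 lines: abejg poxhk gvoi qmsp bfqb oxo lkvsv cxr lbp xch plzq rhq qyo tivb tfrv
Hunk 4: at line 8 remove [lbp,xch,plzq] add [wvpu,pldk] -> 14 lines: abejg poxhk gvoi qmsp bfqb oxo lkvsv cxr wvpu pldk rhq qyo tivb tfrv
Hunk 5: at line 10 remove [qyo] add [qenl,gpguf] -> 15 lines: abejg poxhk gvoi qmsp bfqb oxo lkvsv cxr wvpu pldk rhq qenl gpguf tivb tfrv
Hunk 6: at line 10 remove [rhq,qenl,gpguf] add [qps] -> 13 lines: abejg poxhk gvoi qmsp bfqb oxo lkvsv cxr wvpu pldk qps tivb tfrv
Hunk 7: at line 7 remove [cxr,wvpu,pldk] add [lpez] -> 11 lines: abejg poxhk gvoi qmsp bfqb oxo lkvsv lpez qps tivb tfrv

Answer: abejg
poxhk
gvoi
qmsp
bfqb
oxo
lkvsv
lpez
qps
tivb
tfrv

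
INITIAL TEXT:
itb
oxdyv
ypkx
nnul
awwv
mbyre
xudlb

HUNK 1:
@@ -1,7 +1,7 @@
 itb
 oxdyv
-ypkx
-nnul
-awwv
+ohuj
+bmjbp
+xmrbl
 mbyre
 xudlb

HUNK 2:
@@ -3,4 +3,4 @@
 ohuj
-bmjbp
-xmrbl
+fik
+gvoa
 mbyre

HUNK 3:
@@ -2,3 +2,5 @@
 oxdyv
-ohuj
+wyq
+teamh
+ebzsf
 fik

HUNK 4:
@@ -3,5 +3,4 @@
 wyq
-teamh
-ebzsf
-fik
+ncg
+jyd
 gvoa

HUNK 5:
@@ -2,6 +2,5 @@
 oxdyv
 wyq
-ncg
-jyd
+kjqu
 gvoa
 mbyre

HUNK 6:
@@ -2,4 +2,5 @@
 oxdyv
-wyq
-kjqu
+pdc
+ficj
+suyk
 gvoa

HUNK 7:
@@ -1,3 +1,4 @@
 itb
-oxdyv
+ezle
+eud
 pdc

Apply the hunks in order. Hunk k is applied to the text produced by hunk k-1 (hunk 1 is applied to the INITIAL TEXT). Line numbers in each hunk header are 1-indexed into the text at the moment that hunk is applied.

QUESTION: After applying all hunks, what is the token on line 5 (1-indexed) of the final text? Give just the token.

Hunk 1: at line 1 remove [ypkx,nnul,awwv] add [ohuj,bmjbp,xmrbl] -> 7 lines: itb oxdyv ohuj bmjbp xmrbl mbyre xudlb
Hunk 2: at line 3 remove [bmjbp,xmrbl] add [fik,gvoa] -> 7 lines: itb oxdyv ohuj fik gvoa mbyre xudlb
Hunk 3: at line 2 remove [ohuj] add [wyq,teamh,ebzsf] -> 9 lines: itb oxdyv wyq teamh ebzsf fik gvoa mbyre xudlb
Hunk 4: at line 3 remove [teamh,ebzsf,fik] add [ncg,jyd] -> 8 lines: itb oxdyv wyq ncg jyd gvoa mbyre xudlb
Hunk 5: at line 2 remove [ncg,jyd] add [kjqu] -> 7 lines: itb oxdyv wyq kjqu gvoa mbyre xudlb
Hunk 6: at line 2 remove [wyq,kjqu] add [pdc,ficj,suyk] -> 8 lines: itb oxdyv pdc ficj suyk gvoa mbyre xudlb
Hunk 7: at line 1 remove [oxdyv] add [ezle,eud] -> 9 lines: itb ezle eud pdc ficj suyk gvoa mbyre xudlb
Final line 5: ficj

Answer: ficj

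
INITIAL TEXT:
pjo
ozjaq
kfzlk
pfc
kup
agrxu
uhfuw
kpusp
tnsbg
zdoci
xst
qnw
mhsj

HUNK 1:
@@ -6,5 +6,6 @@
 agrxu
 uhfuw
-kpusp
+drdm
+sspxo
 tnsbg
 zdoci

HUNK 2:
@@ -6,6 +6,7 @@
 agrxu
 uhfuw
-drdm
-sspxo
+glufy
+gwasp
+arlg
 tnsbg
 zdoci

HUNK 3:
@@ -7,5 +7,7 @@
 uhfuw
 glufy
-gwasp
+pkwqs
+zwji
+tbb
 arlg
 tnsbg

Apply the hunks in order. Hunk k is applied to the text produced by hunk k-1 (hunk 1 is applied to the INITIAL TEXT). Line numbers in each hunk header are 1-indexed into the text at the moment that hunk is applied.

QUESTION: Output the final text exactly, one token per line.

Hunk 1: at line 6 remove [kpusp] add [drdm,sspxo] -> 14 lines: pjo ozjaq kfzlk pfc kup agrxu uhfuw drdm sspxo tnsbg zdoci xst qnw mhsj
Hunk 2: at line 6 remove [drdm,sspxo] add [glufy,gwasp,arlg] -> 15 lines: pjo ozjaq kfzlk pfc kup agrxu uhfuw glufy gwasp arlg tnsbg zdoci xst qnw mhsj
Hunk 3: at line 7 remove [gwasp] add [pkwqs,zwji,tbb] -> 17 lines: pjo ozjaq kfzlk pfc kup agrxu uhfuw glufy pkwqs zwji tbb arlg tnsbg zdoci xst qnw mhsj

Answer: pjo
ozjaq
kfzlk
pfc
kup
agrxu
uhfuw
glufy
pkwqs
zwji
tbb
arlg
tnsbg
zdoci
xst
qnw
mhsj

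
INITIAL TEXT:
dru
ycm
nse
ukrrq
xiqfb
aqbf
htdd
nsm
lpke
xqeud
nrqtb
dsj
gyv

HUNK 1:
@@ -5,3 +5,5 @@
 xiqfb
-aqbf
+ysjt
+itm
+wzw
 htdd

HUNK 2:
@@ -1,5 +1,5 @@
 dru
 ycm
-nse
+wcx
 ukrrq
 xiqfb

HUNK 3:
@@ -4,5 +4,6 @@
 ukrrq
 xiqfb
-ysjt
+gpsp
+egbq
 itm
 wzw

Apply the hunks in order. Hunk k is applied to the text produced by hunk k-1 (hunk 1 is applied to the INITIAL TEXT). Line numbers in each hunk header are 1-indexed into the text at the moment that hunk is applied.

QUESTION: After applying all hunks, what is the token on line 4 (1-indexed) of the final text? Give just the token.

Hunk 1: at line 5 remove [aqbf] add [ysjt,itm,wzw] -> 15 lines: dru ycm nse ukrrq xiqfb ysjt itm wzw htdd nsm lpke xqeud nrqtb dsj gyv
Hunk 2: at line 1 remove [nse] add [wcx] -> 15 lines: dru ycm wcx ukrrq xiqfb ysjt itm wzw htdd nsm lpke xqeud nrqtb dsj gyv
Hunk 3: at line 4 remove [ysjt] add [gpsp,egbq] -> 16 lines: dru ycm wcx ukrrq xiqfb gpsp egbq itm wzw htdd nsm lpke xqeud nrqtb dsj gyv
Final line 4: ukrrq

Answer: ukrrq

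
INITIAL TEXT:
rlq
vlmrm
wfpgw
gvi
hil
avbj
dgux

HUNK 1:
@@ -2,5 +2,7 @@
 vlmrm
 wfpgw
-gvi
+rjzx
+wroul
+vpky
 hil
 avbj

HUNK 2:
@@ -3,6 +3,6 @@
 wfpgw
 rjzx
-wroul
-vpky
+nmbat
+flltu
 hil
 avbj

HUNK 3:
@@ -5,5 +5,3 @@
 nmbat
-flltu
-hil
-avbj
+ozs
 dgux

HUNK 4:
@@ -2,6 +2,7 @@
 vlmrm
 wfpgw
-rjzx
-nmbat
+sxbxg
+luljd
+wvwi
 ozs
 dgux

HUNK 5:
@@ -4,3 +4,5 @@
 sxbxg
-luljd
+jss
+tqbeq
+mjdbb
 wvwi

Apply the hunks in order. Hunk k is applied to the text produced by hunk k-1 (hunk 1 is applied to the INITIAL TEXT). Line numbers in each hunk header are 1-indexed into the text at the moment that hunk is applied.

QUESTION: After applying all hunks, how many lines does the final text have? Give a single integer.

Answer: 10

Derivation:
Hunk 1: at line 2 remove [gvi] add [rjzx,wroul,vpky] -> 9 lines: rlq vlmrm wfpgw rjzx wroul vpky hil avbj dgux
Hunk 2: at line 3 remove [wroul,vpky] add [nmbat,flltu] -> 9 lines: rlq vlmrm wfpgw rjzx nmbat flltu hil avbj dgux
Hunk 3: at line 5 remove [flltu,hil,avbj] add [ozs] -> 7 lines: rlq vlmrm wfpgw rjzx nmbat ozs dgux
Hunk 4: at line 2 remove [rjzx,nmbat] add [sxbxg,luljd,wvwi] -> 8 lines: rlq vlmrm wfpgw sxbxg luljd wvwi ozs dgux
Hunk 5: at line 4 remove [luljd] add [jss,tqbeq,mjdbb] -> 10 lines: rlq vlmrm wfpgw sxbxg jss tqbeq mjdbb wvwi ozs dgux
Final line count: 10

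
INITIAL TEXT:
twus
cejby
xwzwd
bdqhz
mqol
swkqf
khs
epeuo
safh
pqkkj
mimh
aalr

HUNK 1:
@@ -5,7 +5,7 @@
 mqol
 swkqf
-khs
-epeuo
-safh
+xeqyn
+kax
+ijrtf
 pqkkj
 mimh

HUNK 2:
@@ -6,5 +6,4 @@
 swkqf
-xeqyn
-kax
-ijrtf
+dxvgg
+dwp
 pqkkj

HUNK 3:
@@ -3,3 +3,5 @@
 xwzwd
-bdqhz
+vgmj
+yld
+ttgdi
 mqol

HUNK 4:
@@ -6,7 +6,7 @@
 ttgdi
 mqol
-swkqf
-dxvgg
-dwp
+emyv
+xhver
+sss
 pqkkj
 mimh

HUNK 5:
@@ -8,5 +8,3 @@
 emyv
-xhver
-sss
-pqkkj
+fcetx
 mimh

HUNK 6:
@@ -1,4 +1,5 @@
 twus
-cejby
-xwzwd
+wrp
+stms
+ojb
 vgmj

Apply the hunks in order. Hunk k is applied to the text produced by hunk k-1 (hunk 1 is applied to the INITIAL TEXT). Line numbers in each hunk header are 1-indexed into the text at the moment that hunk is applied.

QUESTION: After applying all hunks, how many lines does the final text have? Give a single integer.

Hunk 1: at line 5 remove [khs,epeuo,safh] add [xeqyn,kax,ijrtf] -> 12 lines: twus cejby xwzwd bdqhz mqol swkqf xeqyn kax ijrtf pqkkj mimh aalr
Hunk 2: at line 6 remove [xeqyn,kax,ijrtf] add [dxvgg,dwp] -> 11 lines: twus cejby xwzwd bdqhz mqol swkqf dxvgg dwp pqkkj mimh aalr
Hunk 3: at line 3 remove [bdqhz] add [vgmj,yld,ttgdi] -> 13 lines: twus cejby xwzwd vgmj yld ttgdi mqol swkqf dxvgg dwp pqkkj mimh aalr
Hunk 4: at line 6 remove [swkqf,dxvgg,dwp] add [emyv,xhver,sss] -> 13 lines: twus cejby xwzwd vgmj yld ttgdi mqol emyv xhver sss pqkkj mimh aalr
Hunk 5: at line 8 remove [xhver,sss,pqkkj] add [fcetx] -> 11 lines: twus cejby xwzwd vgmj yld ttgdi mqol emyv fcetx mimh aalr
Hunk 6: at line 1 remove [cejby,xwzwd] add [wrp,stms,ojb] -> 12 lines: twus wrp stms ojb vgmj yld ttgdi mqol emyv fcetx mimh aalr
Final line count: 12

Answer: 12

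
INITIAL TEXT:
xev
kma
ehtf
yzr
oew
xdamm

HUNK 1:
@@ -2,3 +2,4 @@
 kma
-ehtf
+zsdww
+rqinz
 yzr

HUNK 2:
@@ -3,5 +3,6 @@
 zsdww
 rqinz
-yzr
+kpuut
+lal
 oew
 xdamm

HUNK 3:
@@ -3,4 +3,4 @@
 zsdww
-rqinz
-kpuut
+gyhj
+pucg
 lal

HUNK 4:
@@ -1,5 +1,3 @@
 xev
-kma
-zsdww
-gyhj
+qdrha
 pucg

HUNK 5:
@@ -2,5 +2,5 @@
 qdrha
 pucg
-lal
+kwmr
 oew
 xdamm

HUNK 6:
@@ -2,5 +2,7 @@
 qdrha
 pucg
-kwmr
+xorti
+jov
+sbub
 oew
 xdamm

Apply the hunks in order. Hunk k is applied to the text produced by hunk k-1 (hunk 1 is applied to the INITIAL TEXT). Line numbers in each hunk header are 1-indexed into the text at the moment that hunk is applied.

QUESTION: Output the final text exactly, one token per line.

Answer: xev
qdrha
pucg
xorti
jov
sbub
oew
xdamm

Derivation:
Hunk 1: at line 2 remove [ehtf] add [zsdww,rqinz] -> 7 lines: xev kma zsdww rqinz yzr oew xdamm
Hunk 2: at line 3 remove [yzr] add [kpuut,lal] -> 8 lines: xev kma zsdww rqinz kpuut lal oew xdamm
Hunk 3: at line 3 remove [rqinz,kpuut] add [gyhj,pucg] -> 8 lines: xev kma zsdww gyhj pucg lal oew xdamm
Hunk 4: at line 1 remove [kma,zsdww,gyhj] add [qdrha] -> 6 lines: xev qdrha pucg lal oew xdamm
Hunk 5: at line 2 remove [lal] add [kwmr] -> 6 lines: xev qdrha pucg kwmr oew xdamm
Hunk 6: at line 2 remove [kwmr] add [xorti,jov,sbub] -> 8 lines: xev qdrha pucg xorti jov sbub oew xdamm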